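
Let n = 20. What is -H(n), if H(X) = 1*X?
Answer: -20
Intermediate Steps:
H(X) = X
-H(n) = -1*20 = -20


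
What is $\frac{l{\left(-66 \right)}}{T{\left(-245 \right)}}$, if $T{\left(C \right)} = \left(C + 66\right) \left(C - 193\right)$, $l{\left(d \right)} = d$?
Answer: $- \frac{11}{13067} \approx -0.00084182$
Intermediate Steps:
$T{\left(C \right)} = \left(-193 + C\right) \left(66 + C\right)$ ($T{\left(C \right)} = \left(66 + C\right) \left(-193 + C\right) = \left(-193 + C\right) \left(66 + C\right)$)
$\frac{l{\left(-66 \right)}}{T{\left(-245 \right)}} = - \frac{66}{-12738 + \left(-245\right)^{2} - -31115} = - \frac{66}{-12738 + 60025 + 31115} = - \frac{66}{78402} = \left(-66\right) \frac{1}{78402} = - \frac{11}{13067}$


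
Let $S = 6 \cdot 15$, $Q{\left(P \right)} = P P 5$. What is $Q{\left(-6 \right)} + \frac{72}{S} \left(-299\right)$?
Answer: $- \frac{296}{5} \approx -59.2$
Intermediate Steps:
$Q{\left(P \right)} = 5 P^{2}$ ($Q{\left(P \right)} = P^{2} \cdot 5 = 5 P^{2}$)
$S = 90$
$Q{\left(-6 \right)} + \frac{72}{S} \left(-299\right) = 5 \left(-6\right)^{2} + \frac{72}{90} \left(-299\right) = 5 \cdot 36 + 72 \cdot \frac{1}{90} \left(-299\right) = 180 + \frac{4}{5} \left(-299\right) = 180 - \frac{1196}{5} = - \frac{296}{5}$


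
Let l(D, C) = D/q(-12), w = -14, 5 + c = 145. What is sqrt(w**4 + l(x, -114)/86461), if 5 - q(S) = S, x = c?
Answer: 2*sqrt(20748681477732971)/1469837 ≈ 196.00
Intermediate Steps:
c = 140 (c = -5 + 145 = 140)
x = 140
q(S) = 5 - S
l(D, C) = D/17 (l(D, C) = D/(5 - 1*(-12)) = D/(5 + 12) = D/17)
sqrt(w**4 + l(x, -114)/86461) = sqrt((-14)**4 + ((1/17)*140)/86461) = sqrt(38416 + (140/17)*(1/86461)) = sqrt(38416 + 140/1469837) = sqrt(56465258332/1469837) = 2*sqrt(20748681477732971)/1469837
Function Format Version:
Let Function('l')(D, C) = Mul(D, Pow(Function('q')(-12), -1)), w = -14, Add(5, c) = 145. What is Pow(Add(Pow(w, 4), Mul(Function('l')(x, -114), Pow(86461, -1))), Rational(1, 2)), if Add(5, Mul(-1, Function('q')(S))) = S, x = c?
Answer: Mul(Rational(2, 1469837), Pow(20748681477732971, Rational(1, 2))) ≈ 196.00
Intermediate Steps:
c = 140 (c = Add(-5, 145) = 140)
x = 140
Function('q')(S) = Add(5, Mul(-1, S))
Function('l')(D, C) = Mul(Rational(1, 17), D) (Function('l')(D, C) = Mul(D, Pow(Add(5, Mul(-1, -12)), -1)) = Mul(D, Pow(Add(5, 12), -1)) = Mul(D, Pow(17, -1)) = Mul(D, Rational(1, 17)) = Mul(Rational(1, 17), D))
Pow(Add(Pow(w, 4), Mul(Function('l')(x, -114), Pow(86461, -1))), Rational(1, 2)) = Pow(Add(Pow(-14, 4), Mul(Mul(Rational(1, 17), 140), Pow(86461, -1))), Rational(1, 2)) = Pow(Add(38416, Mul(Rational(140, 17), Rational(1, 86461))), Rational(1, 2)) = Pow(Add(38416, Rational(140, 1469837)), Rational(1, 2)) = Pow(Rational(56465258332, 1469837), Rational(1, 2)) = Mul(Rational(2, 1469837), Pow(20748681477732971, Rational(1, 2)))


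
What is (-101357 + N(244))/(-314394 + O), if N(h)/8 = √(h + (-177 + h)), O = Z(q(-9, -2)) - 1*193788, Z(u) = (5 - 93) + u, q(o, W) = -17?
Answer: 101357/508287 - 8*√311/508287 ≈ 0.19913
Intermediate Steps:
Z(u) = -88 + u
O = -193893 (O = (-88 - 17) - 1*193788 = -105 - 193788 = -193893)
N(h) = 8*√(-177 + 2*h) (N(h) = 8*√(h + (-177 + h)) = 8*√(-177 + 2*h))
(-101357 + N(244))/(-314394 + O) = (-101357 + 8*√(-177 + 2*244))/(-314394 - 193893) = (-101357 + 8*√(-177 + 488))/(-508287) = (-101357 + 8*√311)*(-1/508287) = 101357/508287 - 8*√311/508287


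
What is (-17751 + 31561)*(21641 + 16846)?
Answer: 531505470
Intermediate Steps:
(-17751 + 31561)*(21641 + 16846) = 13810*38487 = 531505470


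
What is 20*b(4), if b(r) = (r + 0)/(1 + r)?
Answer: 16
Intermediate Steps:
b(r) = r/(1 + r)
20*b(4) = 20*(4/(1 + 4)) = 20*(4/5) = 20*(4*(⅕)) = 20*(⅘) = 16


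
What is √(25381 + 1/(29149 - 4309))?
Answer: √435020188290/4140 ≈ 159.31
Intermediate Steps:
√(25381 + 1/(29149 - 4309)) = √(25381 + 1/24840) = √(630464041/24840) = √435020188290/4140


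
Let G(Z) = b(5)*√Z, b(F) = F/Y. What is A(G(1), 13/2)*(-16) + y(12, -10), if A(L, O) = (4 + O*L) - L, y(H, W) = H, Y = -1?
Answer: 388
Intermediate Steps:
b(F) = -F (b(F) = F/(-1) = F*(-1) = -F)
G(Z) = -5*√Z (G(Z) = (-1*5)*√Z = -5*√Z)
A(L, O) = 4 - L + L*O (A(L, O) = (4 + L*O) - L = 4 - L + L*O)
A(G(1), 13/2)*(-16) + y(12, -10) = (4 - (-5)*√1 + (-5*√1)*(13/2))*(-16) + 12 = (4 - (-5) + (-5*1)*(13*(½)))*(-16) + 12 = (4 - 1*(-5) - 5*13/2)*(-16) + 12 = (4 + 5 - 65/2)*(-16) + 12 = -47/2*(-16) + 12 = 376 + 12 = 388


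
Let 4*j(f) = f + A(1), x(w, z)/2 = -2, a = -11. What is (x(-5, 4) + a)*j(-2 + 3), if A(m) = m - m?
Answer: -15/4 ≈ -3.7500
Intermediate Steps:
A(m) = 0
x(w, z) = -4 (x(w, z) = 2*(-2) = -4)
j(f) = f/4 (j(f) = (f + 0)/4 = f/4)
(x(-5, 4) + a)*j(-2 + 3) = (-4 - 11)*((-2 + 3)/4) = -15/4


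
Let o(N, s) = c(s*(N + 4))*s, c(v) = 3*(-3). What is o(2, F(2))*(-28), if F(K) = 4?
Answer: 1008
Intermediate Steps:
c(v) = -9
o(N, s) = -9*s
o(2, F(2))*(-28) = -9*4*(-28) = -36*(-28) = 1008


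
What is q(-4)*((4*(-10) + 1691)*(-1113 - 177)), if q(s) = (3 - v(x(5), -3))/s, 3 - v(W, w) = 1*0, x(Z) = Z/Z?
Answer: 0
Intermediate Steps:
x(Z) = 1
v(W, w) = 3 (v(W, w) = 3 - 0 = 3 - 1*0 = 3 + 0 = 3)
q(s) = 0 (q(s) = (3 - 1*3)/s = (3 - 3)/s = 0/s = 0)
q(-4)*((4*(-10) + 1691)*(-1113 - 177)) = 0*((4*(-10) + 1691)*(-1113 - 177)) = 0*((-40 + 1691)*(-1290)) = 0*(1651*(-1290)) = 0*(-2129790) = 0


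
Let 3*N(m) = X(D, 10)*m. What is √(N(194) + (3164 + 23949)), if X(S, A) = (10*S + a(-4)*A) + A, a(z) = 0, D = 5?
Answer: √30993 ≈ 176.05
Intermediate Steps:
X(S, A) = A + 10*S (X(S, A) = (10*S + 0*A) + A = (10*S + 0) + A = 10*S + A = A + 10*S)
N(m) = 20*m (N(m) = ((10 + 10*5)*m)/3 = ((10 + 50)*m)/3 = (60*m)/3 = 20*m)
√(N(194) + (3164 + 23949)) = √(20*194 + (3164 + 23949)) = √(3880 + 27113) = √30993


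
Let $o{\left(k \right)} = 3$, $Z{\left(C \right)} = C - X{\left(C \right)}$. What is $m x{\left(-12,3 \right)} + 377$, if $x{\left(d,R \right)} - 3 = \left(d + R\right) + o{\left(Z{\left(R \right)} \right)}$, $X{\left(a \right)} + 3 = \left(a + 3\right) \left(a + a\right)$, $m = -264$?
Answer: $1169$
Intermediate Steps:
$X{\left(a \right)} = -3 + 2 a \left(3 + a\right)$ ($X{\left(a \right)} = -3 + \left(a + 3\right) \left(a + a\right) = -3 + \left(3 + a\right) 2 a = -3 + 2 a \left(3 + a\right)$)
$Z{\left(C \right)} = 3 - 5 C - 2 C^{2}$ ($Z{\left(C \right)} = C - \left(-3 + 2 C^{2} + 6 C\right) = 3 - 5 C - 2 C^{2}$)
$x{\left(d,R \right)} = 6 + R + d$ ($x{\left(d,R \right)} = 3 + \left(\left(d + R\right) + 3\right) = 3 + \left(\left(R + d\right) + 3\right) = 3 + \left(3 + R + d\right) = 6 + R + d$)
$m x{\left(-12,3 \right)} + 377 = - 264 \left(6 + 3 - 12\right) + 377 = \left(-264\right) \left(-3\right) + 377 = 792 + 377 = 1169$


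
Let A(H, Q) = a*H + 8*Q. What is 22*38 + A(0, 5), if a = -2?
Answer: 876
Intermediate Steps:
A(H, Q) = -2*H + 8*Q
22*38 + A(0, 5) = 22*38 + (-2*0 + 8*5) = 836 + (0 + 40) = 836 + 40 = 876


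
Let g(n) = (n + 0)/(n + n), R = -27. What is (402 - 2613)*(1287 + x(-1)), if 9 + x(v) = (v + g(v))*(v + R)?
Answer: -2856612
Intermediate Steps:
g(n) = 1/2 (g(n) = n/((2*n)) = n*(1/(2*n)) = 1/2)
x(v) = -9 + (1/2 + v)*(-27 + v) (x(v) = -9 + (v + 1/2)*(v - 27) = -9 + (1/2 + v)*(-27 + v))
(402 - 2613)*(1287 + x(-1)) = (402 - 2613)*(1287 + (-45/2 + (-1)**2 - 53/2*(-1))) = -2211*(1287 + (-45/2 + 1 + 53/2)) = -2211*(1287 + 5) = -2211*1292 = -2856612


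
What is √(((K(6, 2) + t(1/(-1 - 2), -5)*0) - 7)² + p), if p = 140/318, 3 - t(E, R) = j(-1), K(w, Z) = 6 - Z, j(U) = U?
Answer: √238659/159 ≈ 3.0725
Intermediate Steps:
t(E, R) = 4 (t(E, R) = 3 - 1*(-1) = 3 + 1 = 4)
p = 70/159 (p = 140*(1/318) = 70/159 ≈ 0.44025)
√(((K(6, 2) + t(1/(-1 - 2), -5)*0) - 7)² + p) = √((((6 - 1*2) + 4*0) - 7)² + 70/159) = √((((6 - 2) + 0) - 7)² + 70/159) = √(((4 + 0) - 7)² + 70/159) = √((4 - 7)² + 70/159) = √((-3)² + 70/159) = √(9 + 70/159) = √(1501/159) = √238659/159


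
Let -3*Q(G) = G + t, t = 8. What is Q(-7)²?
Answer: ⅑ ≈ 0.11111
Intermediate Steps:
Q(G) = -8/3 - G/3 (Q(G) = -(G + 8)/3 = -(8 + G)/3 = -8/3 - G/3)
Q(-7)² = (-8/3 - ⅓*(-7))² = (-8/3 + 7/3)² = (-⅓)² = ⅑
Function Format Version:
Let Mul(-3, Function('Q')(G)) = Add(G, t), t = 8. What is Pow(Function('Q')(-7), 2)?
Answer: Rational(1, 9) ≈ 0.11111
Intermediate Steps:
Function('Q')(G) = Add(Rational(-8, 3), Mul(Rational(-1, 3), G)) (Function('Q')(G) = Mul(Rational(-1, 3), Add(G, 8)) = Mul(Rational(-1, 3), Add(8, G)) = Add(Rational(-8, 3), Mul(Rational(-1, 3), G)))
Pow(Function('Q')(-7), 2) = Pow(Add(Rational(-8, 3), Mul(Rational(-1, 3), -7)), 2) = Pow(Add(Rational(-8, 3), Rational(7, 3)), 2) = Pow(Rational(-1, 3), 2) = Rational(1, 9)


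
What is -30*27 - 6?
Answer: -816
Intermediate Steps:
-30*27 - 6 = -810 - 6 = -816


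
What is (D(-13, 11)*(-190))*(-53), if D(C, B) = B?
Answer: 110770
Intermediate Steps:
(D(-13, 11)*(-190))*(-53) = (11*(-190))*(-53) = -2090*(-53) = 110770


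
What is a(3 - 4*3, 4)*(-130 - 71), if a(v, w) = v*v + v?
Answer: -14472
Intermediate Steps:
a(v, w) = v + v² (a(v, w) = v² + v = v + v²)
a(3 - 4*3, 4)*(-130 - 71) = ((3 - 4*3)*(1 + (3 - 4*3)))*(-130 - 71) = ((3 - 12)*(1 + (3 - 12)))*(-201) = -9*(1 - 9)*(-201) = -9*(-8)*(-201) = 72*(-201) = -14472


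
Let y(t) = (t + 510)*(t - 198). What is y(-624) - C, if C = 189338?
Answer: -95630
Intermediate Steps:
y(t) = (-198 + t)*(510 + t) (y(t) = (510 + t)*(-198 + t) = (-198 + t)*(510 + t))
y(-624) - C = (-100980 + (-624)² + 312*(-624)) - 1*189338 = (-100980 + 389376 - 194688) - 189338 = 93708 - 189338 = -95630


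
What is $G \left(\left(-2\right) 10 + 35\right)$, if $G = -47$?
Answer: $-705$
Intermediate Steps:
$G \left(\left(-2\right) 10 + 35\right) = - 47 \left(\left(-2\right) 10 + 35\right) = - 47 \left(-20 + 35\right) = \left(-47\right) 15 = -705$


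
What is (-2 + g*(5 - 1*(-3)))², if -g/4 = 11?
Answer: 125316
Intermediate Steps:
g = -44 (g = -4*11 = -44)
(-2 + g*(5 - 1*(-3)))² = (-2 - 44*(5 - 1*(-3)))² = (-2 - 44*(5 + 3))² = (-2 - 44*8)² = (-2 - 352)² = (-354)² = 125316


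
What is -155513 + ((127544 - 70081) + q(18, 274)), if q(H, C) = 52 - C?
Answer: -98272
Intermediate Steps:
-155513 + ((127544 - 70081) + q(18, 274)) = -155513 + ((127544 - 70081) + (52 - 1*274)) = -155513 + (57463 + (52 - 274)) = -155513 + (57463 - 222) = -155513 + 57241 = -98272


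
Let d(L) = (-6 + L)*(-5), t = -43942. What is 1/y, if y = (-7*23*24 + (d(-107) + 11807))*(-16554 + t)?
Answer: -1/514699968 ≈ -1.9429e-9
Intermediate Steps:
d(L) = 30 - 5*L
y = -514699968 (y = (-7*23*24 + ((30 - 5*(-107)) + 11807))*(-16554 - 43942) = (-161*24 + ((30 + 535) + 11807))*(-60496) = (-3864 + (565 + 11807))*(-60496) = (-3864 + 12372)*(-60496) = 8508*(-60496) = -514699968)
1/y = 1/(-514699968) = -1/514699968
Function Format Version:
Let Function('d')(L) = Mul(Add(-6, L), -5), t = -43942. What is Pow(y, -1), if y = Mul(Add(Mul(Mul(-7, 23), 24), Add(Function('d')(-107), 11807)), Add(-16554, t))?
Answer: Rational(-1, 514699968) ≈ -1.9429e-9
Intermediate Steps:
Function('d')(L) = Add(30, Mul(-5, L))
y = -514699968 (y = Mul(Add(Mul(Mul(-7, 23), 24), Add(Add(30, Mul(-5, -107)), 11807)), Add(-16554, -43942)) = Mul(Add(Mul(-161, 24), Add(Add(30, 535), 11807)), -60496) = Mul(Add(-3864, Add(565, 11807)), -60496) = Mul(Add(-3864, 12372), -60496) = Mul(8508, -60496) = -514699968)
Pow(y, -1) = Pow(-514699968, -1) = Rational(-1, 514699968)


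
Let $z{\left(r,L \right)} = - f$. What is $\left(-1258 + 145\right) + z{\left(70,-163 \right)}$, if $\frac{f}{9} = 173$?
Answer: $-2670$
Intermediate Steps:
$f = 1557$ ($f = 9 \cdot 173 = 1557$)
$z{\left(r,L \right)} = -1557$ ($z{\left(r,L \right)} = \left(-1\right) 1557 = -1557$)
$\left(-1258 + 145\right) + z{\left(70,-163 \right)} = \left(-1258 + 145\right) - 1557 = -1113 - 1557 = -2670$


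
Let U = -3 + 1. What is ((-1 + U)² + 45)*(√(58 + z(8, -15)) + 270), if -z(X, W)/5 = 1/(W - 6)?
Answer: 14580 + 18*√25683/7 ≈ 14992.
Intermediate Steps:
U = -2
z(X, W) = -5/(-6 + W) (z(X, W) = -5/(W - 6) = -5/(-6 + W))
((-1 + U)² + 45)*(√(58 + z(8, -15)) + 270) = ((-1 - 2)² + 45)*(√(58 - 5/(-6 - 15)) + 270) = ((-3)² + 45)*(√(58 - 5/(-21)) + 270) = (9 + 45)*(√(58 - 5*(-1/21)) + 270) = 54*(√(58 + 5/21) + 270) = 54*(√(1223/21) + 270) = 54*(√25683/21 + 270) = 54*(270 + √25683/21) = 14580 + 18*√25683/7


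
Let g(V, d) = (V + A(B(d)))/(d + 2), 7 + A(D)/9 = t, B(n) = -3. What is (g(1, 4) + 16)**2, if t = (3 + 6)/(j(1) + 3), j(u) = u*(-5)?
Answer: 169/144 ≈ 1.1736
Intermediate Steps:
j(u) = -5*u
t = -9/2 (t = (3 + 6)/(-5*1 + 3) = 9/(-5 + 3) = 9/(-2) = 9*(-1/2) = -9/2 ≈ -4.5000)
A(D) = -207/2 (A(D) = -63 + 9*(-9/2) = -63 - 81/2 = -207/2)
g(V, d) = (-207/2 + V)/(2 + d) (g(V, d) = (V - 207/2)/(d + 2) = (-207/2 + V)/(2 + d))
(g(1, 4) + 16)**2 = ((-207/2 + 1)/(2 + 4) + 16)**2 = (-205/2/6 + 16)**2 = ((1/6)*(-205/2) + 16)**2 = (-205/12 + 16)**2 = (-13/12)**2 = 169/144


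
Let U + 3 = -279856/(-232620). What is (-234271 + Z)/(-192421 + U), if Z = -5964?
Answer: 13970866425/11190347756 ≈ 1.2485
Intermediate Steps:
U = -104501/58155 (U = -3 - 279856/(-232620) = -3 - 279856*(-1/232620) = -3 + 69964/58155 = -104501/58155 ≈ -1.7969)
(-234271 + Z)/(-192421 + U) = (-234271 - 5964)/(-192421 - 104501/58155) = -240235/(-11190347756/58155) = -240235*(-58155/11190347756) = 13970866425/11190347756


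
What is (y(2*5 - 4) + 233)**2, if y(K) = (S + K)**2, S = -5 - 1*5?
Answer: 62001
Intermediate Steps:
S = -10 (S = -5 - 5 = -10)
y(K) = (-10 + K)**2
(y(2*5 - 4) + 233)**2 = ((-10 + (2*5 - 4))**2 + 233)**2 = ((-10 + (10 - 4))**2 + 233)**2 = ((-10 + 6)**2 + 233)**2 = ((-4)**2 + 233)**2 = (16 + 233)**2 = 249**2 = 62001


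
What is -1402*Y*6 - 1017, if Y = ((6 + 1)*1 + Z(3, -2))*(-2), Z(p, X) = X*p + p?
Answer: 66279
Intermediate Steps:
Z(p, X) = p + X*p
Y = -8 (Y = ((6 + 1)*1 + 3*(1 - 2))*(-2) = (7*1 + 3*(-1))*(-2) = (7 - 3)*(-2) = 4*(-2) = -8)
-1402*Y*6 - 1017 = -(-11216)*6 - 1017 = -1402*(-48) - 1017 = 67296 - 1017 = 66279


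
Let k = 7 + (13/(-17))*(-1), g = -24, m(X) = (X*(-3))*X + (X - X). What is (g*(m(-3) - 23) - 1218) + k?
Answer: -174/17 ≈ -10.235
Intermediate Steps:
m(X) = -3*X**2 (m(X) = (-3*X)*X + 0 = -3*X**2 + 0 = -3*X**2)
k = 132/17 (k = 7 + (13*(-1/17))*(-1) = 7 - 13/17*(-1) = 7 + 13/17 = 132/17 ≈ 7.7647)
(g*(m(-3) - 23) - 1218) + k = (-24*(-3*(-3)**2 - 23) - 1218) + 132/17 = (-24*(-3*9 - 23) - 1218) + 132/17 = (-24*(-27 - 23) - 1218) + 132/17 = (-24*(-50) - 1218) + 132/17 = (1200 - 1218) + 132/17 = -18 + 132/17 = -174/17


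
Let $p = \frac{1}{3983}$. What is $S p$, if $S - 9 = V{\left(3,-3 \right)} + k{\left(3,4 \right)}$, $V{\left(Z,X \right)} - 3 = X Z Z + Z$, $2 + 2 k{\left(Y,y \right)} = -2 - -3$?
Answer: $- \frac{25}{7966} \approx -0.0031383$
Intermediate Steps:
$k{\left(Y,y \right)} = - \frac{1}{2}$ ($k{\left(Y,y \right)} = -1 + \frac{-2 - -3}{2} = -1 + \frac{-2 + 3}{2} = -1 + \frac{1}{2} \cdot 1 = -1 + \frac{1}{2} = - \frac{1}{2}$)
$p = \frac{1}{3983} \approx 0.00025107$
$V{\left(Z,X \right)} = 3 + Z + X Z^{2}$ ($V{\left(Z,X \right)} = 3 + \left(X Z Z + Z\right) = 3 + \left(X Z^{2} + Z\right) = 3 + \left(Z + X Z^{2}\right) = 3 + Z + X Z^{2}$)
$S = - \frac{25}{2}$ ($S = 9 + \left(\left(3 + 3 - 3 \cdot 3^{2}\right) - \frac{1}{2}\right) = 9 + \left(\left(3 + 3 - 27\right) - \frac{1}{2}\right) = 9 - \frac{43}{2} = - \frac{25}{2} \approx -12.5$)
$S p = \left(- \frac{25}{2}\right) \frac{1}{3983} = - \frac{25}{7966}$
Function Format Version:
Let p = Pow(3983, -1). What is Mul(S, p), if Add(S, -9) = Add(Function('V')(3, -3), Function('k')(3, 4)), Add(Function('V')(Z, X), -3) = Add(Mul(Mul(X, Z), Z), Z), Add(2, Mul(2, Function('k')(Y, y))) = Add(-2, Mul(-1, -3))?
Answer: Rational(-25, 7966) ≈ -0.0031383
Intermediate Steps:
Function('k')(Y, y) = Rational(-1, 2) (Function('k')(Y, y) = Add(-1, Mul(Rational(1, 2), Add(-2, Mul(-1, -3)))) = Add(-1, Mul(Rational(1, 2), Add(-2, 3))) = Add(-1, Mul(Rational(1, 2), 1)) = Add(-1, Rational(1, 2)) = Rational(-1, 2))
p = Rational(1, 3983) ≈ 0.00025107
Function('V')(Z, X) = Add(3, Z, Mul(X, Pow(Z, 2))) (Function('V')(Z, X) = Add(3, Add(Mul(Mul(X, Z), Z), Z)) = Add(3, Add(Mul(X, Pow(Z, 2)), Z)) = Add(3, Add(Z, Mul(X, Pow(Z, 2)))) = Add(3, Z, Mul(X, Pow(Z, 2))))
S = Rational(-25, 2) (S = Add(9, Add(Add(3, 3, Mul(-3, Pow(3, 2))), Rational(-1, 2))) = Add(9, Add(Add(3, 3, Mul(-3, 9)), Rational(-1, 2))) = Add(9, Add(Add(3, 3, -27), Rational(-1, 2))) = Add(9, Add(-21, Rational(-1, 2))) = Add(9, Rational(-43, 2)) = Rational(-25, 2) ≈ -12.500)
Mul(S, p) = Mul(Rational(-25, 2), Rational(1, 3983)) = Rational(-25, 7966)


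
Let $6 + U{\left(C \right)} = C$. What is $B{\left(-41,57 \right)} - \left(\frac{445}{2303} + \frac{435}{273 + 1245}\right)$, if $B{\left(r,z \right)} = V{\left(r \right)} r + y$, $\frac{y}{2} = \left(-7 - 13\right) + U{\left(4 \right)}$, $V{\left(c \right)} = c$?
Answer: $\frac{1907066461}{1165318} \approx 1636.5$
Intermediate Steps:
$U{\left(C \right)} = -6 + C$
$y = -44$ ($y = 2 \left(\left(-7 - 13\right) + \left(-6 + 4\right)\right) = 2 \left(-20 - 2\right) = 2 \left(-22\right) = -44$)
$B{\left(r,z \right)} = -44 + r^{2}$ ($B{\left(r,z \right)} = r r - 44 = r^{2} - 44 = -44 + r^{2}$)
$B{\left(-41,57 \right)} - \left(\frac{445}{2303} + \frac{435}{273 + 1245}\right) = \left(-44 + \left(-41\right)^{2}\right) - \left(\frac{445}{2303} + \frac{435}{273 + 1245}\right) = \left(-44 + 1681\right) - \left(445 \cdot \frac{1}{2303} + \frac{435}{1518}\right) = 1637 - \left(\frac{445}{2303} + 435 \cdot \frac{1}{1518}\right) = 1637 - \left(\frac{445}{2303} + \frac{145}{506}\right) = 1637 - \frac{559105}{1165318} = \frac{1907066461}{1165318}$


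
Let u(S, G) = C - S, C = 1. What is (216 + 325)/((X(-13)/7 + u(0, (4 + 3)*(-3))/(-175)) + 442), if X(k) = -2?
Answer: 94675/77299 ≈ 1.2248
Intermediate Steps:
u(S, G) = 1 - S
(216 + 325)/((X(-13)/7 + u(0, (4 + 3)*(-3))/(-175)) + 442) = (216 + 325)/((-2/7 + (1 - 1*0)/(-175)) + 442) = 541/((-2*1/7 + (1 + 0)*(-1/175)) + 442) = 541/((-2/7 + 1*(-1/175)) + 442) = 541/((-2/7 - 1/175) + 442) = 541/(-51/175 + 442) = 541/(77299/175) = 541*(175/77299) = 94675/77299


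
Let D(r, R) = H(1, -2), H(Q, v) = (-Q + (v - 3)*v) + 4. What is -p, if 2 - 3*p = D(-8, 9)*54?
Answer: 700/3 ≈ 233.33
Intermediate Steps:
H(Q, v) = 4 - Q + v*(-3 + v) (H(Q, v) = (-Q + (-3 + v)*v) + 4 = (-Q + v*(-3 + v)) + 4 = 4 - Q + v*(-3 + v))
D(r, R) = 13 (D(r, R) = 4 + (-2)² - 1*1 - 3*(-2) = 4 + 4 - 1 + 6 = 13)
p = -700/3 (p = ⅔ - 13*54/3 = ⅔ - ⅓*702 = ⅔ - 234 = -700/3 ≈ -233.33)
-p = -1*(-700/3) = 700/3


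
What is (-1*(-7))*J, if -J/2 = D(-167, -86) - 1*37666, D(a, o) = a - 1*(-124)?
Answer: 527926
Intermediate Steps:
D(a, o) = 124 + a (D(a, o) = a + 124 = 124 + a)
J = 75418 (J = -2*((124 - 167) - 1*37666) = -2*(-43 - 37666) = -2*(-37709) = 75418)
(-1*(-7))*J = -1*(-7)*75418 = 7*75418 = 527926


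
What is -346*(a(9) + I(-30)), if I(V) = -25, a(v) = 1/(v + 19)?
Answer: 120927/14 ≈ 8637.6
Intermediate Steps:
a(v) = 1/(19 + v)
-346*(a(9) + I(-30)) = -346*(1/(19 + 9) - 25) = -346*(1/28 - 25) = -346*(-699/28) = 120927/14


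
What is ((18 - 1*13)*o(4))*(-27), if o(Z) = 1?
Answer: -135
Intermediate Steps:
((18 - 1*13)*o(4))*(-27) = ((18 - 1*13)*1)*(-27) = ((18 - 13)*1)*(-27) = (5*1)*(-27) = 5*(-27) = -135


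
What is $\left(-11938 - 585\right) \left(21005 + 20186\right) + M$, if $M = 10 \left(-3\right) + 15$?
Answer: $-515834908$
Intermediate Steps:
$M = -15$ ($M = -30 + 15 = -15$)
$\left(-11938 - 585\right) \left(21005 + 20186\right) + M = \left(-11938 - 585\right) \left(21005 + 20186\right) - 15 = \left(-12523\right) 41191 - 15 = -515834893 - 15 = -515834908$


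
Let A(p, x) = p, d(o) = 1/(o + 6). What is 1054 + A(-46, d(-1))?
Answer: 1008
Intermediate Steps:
d(o) = 1/(6 + o)
1054 + A(-46, d(-1)) = 1054 - 46 = 1008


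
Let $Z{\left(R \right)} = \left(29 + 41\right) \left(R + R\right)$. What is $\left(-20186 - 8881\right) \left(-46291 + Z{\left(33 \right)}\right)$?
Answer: $1211250957$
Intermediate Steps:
$Z{\left(R \right)} = 140 R$ ($Z{\left(R \right)} = 70 \cdot 2 R = 140 R$)
$\left(-20186 - 8881\right) \left(-46291 + Z{\left(33 \right)}\right) = \left(-20186 - 8881\right) \left(-46291 + 140 \cdot 33\right) = - 29067 \left(-46291 + 4620\right) = \left(-29067\right) \left(-41671\right) = 1211250957$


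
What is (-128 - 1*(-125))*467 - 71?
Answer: -1472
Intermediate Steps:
(-128 - 1*(-125))*467 - 71 = (-128 + 125)*467 - 71 = -3*467 - 71 = -1401 - 71 = -1472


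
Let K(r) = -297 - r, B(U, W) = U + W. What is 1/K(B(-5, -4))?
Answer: -1/288 ≈ -0.0034722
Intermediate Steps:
1/K(B(-5, -4)) = 1/(-297 - (-5 - 4)) = 1/(-297 - 1*(-9)) = 1/(-297 + 9) = 1/(-288) = -1/288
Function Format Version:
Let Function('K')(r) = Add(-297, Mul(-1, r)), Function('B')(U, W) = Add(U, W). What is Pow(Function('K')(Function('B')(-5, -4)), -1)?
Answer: Rational(-1, 288) ≈ -0.0034722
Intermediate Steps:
Pow(Function('K')(Function('B')(-5, -4)), -1) = Pow(Add(-297, Mul(-1, Add(-5, -4))), -1) = Pow(Add(-297, Mul(-1, -9)), -1) = Pow(Add(-297, 9), -1) = Pow(-288, -1) = Rational(-1, 288)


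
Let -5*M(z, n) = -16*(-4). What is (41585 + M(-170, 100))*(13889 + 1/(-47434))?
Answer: 27388215379065/47434 ≈ 5.7740e+8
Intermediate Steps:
M(z, n) = -64/5 (M(z, n) = -(-16)*(-4)/5 = -⅕*64 = -64/5)
(41585 + M(-170, 100))*(13889 + 1/(-47434)) = (41585 - 64/5)*(13889 + 1/(-47434)) = 207861*(13889 - 1/47434)/5 = (207861/5)*(658810825/47434) = 27388215379065/47434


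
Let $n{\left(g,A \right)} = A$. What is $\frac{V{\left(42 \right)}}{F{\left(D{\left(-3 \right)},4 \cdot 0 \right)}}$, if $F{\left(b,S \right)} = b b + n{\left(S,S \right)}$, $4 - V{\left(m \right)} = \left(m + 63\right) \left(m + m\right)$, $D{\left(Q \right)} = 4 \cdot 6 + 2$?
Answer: $- \frac{2204}{169} \approx -13.041$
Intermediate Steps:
$D{\left(Q \right)} = 26$ ($D{\left(Q \right)} = 24 + 2 = 26$)
$V{\left(m \right)} = 4 - 2 m \left(63 + m\right)$ ($V{\left(m \right)} = 4 - \left(m + 63\right) \left(m + m\right) = 4 - \left(63 + m\right) 2 m = 4 - 2 m \left(63 + m\right)$)
$F{\left(b,S \right)} = S + b^{2}$ ($F{\left(b,S \right)} = b b + S = b^{2} + S = S + b^{2}$)
$\frac{V{\left(42 \right)}}{F{\left(D{\left(-3 \right)},4 \cdot 0 \right)}} = \frac{4 - 5292 - 2 \cdot 42^{2}}{4 \cdot 0 + 26^{2}} = \frac{4 - 5292 - 3528}{0 + 676} = \frac{4 - 5292 - 3528}{676} = \left(-8816\right) \frac{1}{676} = - \frac{2204}{169}$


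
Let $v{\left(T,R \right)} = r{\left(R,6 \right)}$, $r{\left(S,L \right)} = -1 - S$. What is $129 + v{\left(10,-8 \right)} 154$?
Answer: $1207$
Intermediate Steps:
$v{\left(T,R \right)} = -1 - R$
$129 + v{\left(10,-8 \right)} 154 = 129 + \left(-1 - -8\right) 154 = 129 + \left(-1 + 8\right) 154 = 129 + 7 \cdot 154 = 129 + 1078 = 1207$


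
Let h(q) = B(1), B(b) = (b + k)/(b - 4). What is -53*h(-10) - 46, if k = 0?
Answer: -85/3 ≈ -28.333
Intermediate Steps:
B(b) = b/(-4 + b) (B(b) = (b + 0)/(b - 4) = b/(-4 + b))
h(q) = -1/3 (h(q) = 1/(-4 + 1) = 1/(-3) = 1*(-1/3) = -1/3)
-53*h(-10) - 46 = -53*(-1/3) - 46 = 53/3 - 46 = -85/3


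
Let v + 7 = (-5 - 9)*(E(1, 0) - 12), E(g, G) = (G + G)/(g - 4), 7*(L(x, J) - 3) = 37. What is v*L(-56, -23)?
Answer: 1334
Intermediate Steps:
L(x, J) = 58/7 (L(x, J) = 3 + (⅐)*37 = 3 + 37/7 = 58/7)
E(g, G) = 2*G/(-4 + g) (E(g, G) = (2*G)/(-4 + g) = 2*G/(-4 + g))
v = 161 (v = -7 + (-5 - 9)*(2*0/(-4 + 1) - 12) = -7 - 14*(2*0/(-3) - 12) = -7 - 14*(2*0*(-⅓) - 12) = -7 - 14*(0 - 12) = -7 - 14*(-12) = -7 + 168 = 161)
v*L(-56, -23) = 161*(58/7) = 1334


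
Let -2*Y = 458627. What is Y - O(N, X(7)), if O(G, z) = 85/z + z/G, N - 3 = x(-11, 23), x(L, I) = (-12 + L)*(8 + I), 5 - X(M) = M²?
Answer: -3581847663/15620 ≈ -2.2931e+5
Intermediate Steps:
X(M) = 5 - M²
Y = -458627/2 (Y = -½*458627 = -458627/2 ≈ -2.2931e+5)
N = -710 (N = 3 + (-96 - 12*23 + 8*(-11) + 23*(-11)) = 3 + (-96 - 276 - 88 - 253) = 3 - 713 = -710)
Y - O(N, X(7)) = -458627/2 - (85/(5 - 1*7²) + (5 - 1*7²)/(-710)) = -458627/2 - (85/(5 - 1*49) + (5 - 1*49)*(-1/710)) = -458627/2 - (85/(5 - 49) + (5 - 49)*(-1/710)) = -458627/2 - (85/(-44) - 44*(-1/710)) = -458627/2 - (85*(-1/44) + 22/355) = -458627/2 - (-85/44 + 22/355) = -458627/2 - 1*(-29207/15620) = -458627/2 + 29207/15620 = -3581847663/15620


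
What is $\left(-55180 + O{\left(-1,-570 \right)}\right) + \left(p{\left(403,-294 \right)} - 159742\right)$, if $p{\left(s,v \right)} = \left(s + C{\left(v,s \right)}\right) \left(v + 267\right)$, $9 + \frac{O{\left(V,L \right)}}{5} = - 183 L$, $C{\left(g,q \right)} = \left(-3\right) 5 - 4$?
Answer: $296215$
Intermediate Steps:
$C{\left(g,q \right)} = -19$ ($C{\left(g,q \right)} = -15 - 4 = -19$)
$O{\left(V,L \right)} = -45 - 915 L$ ($O{\left(V,L \right)} = -45 + 5 \left(- 183 L\right) = -45 - 915 L$)
$p{\left(s,v \right)} = \left(-19 + s\right) \left(267 + v\right)$ ($p{\left(s,v \right)} = \left(s - 19\right) \left(v + 267\right) = \left(-19 + s\right) \left(267 + v\right)$)
$\left(-55180 + O{\left(-1,-570 \right)}\right) + \left(p{\left(403,-294 \right)} - 159742\right) = \left(-55180 - -521505\right) + \left(\left(-5073 - -5586 + 267 \cdot 403 + 403 \left(-294\right)\right) - 159742\right) = \left(-55180 + \left(-45 + 521550\right)\right) + \left(\left(-5073 + 5586 + 107601 - 118482\right) - 159742\right) = \left(-55180 + 521505\right) - 170110 = 466325 - 170110 = 296215$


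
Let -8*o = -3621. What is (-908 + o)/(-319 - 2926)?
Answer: 3643/25960 ≈ 0.14033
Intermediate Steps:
o = 3621/8 (o = -1/8*(-3621) = 3621/8 ≈ 452.63)
(-908 + o)/(-319 - 2926) = (-908 + 3621/8)/(-319 - 2926) = -3643/8/(-3245) = -3643/8*(-1/3245) = 3643/25960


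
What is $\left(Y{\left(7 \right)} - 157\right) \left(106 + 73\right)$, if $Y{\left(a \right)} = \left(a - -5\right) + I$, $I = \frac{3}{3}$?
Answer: $-25776$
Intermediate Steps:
$I = 1$ ($I = 3 \cdot \frac{1}{3} = 1$)
$Y{\left(a \right)} = 6 + a$ ($Y{\left(a \right)} = \left(a - -5\right) + 1 = \left(a + 5\right) + 1 = \left(5 + a\right) + 1 = 6 + a$)
$\left(Y{\left(7 \right)} - 157\right) \left(106 + 73\right) = \left(\left(6 + 7\right) - 157\right) \left(106 + 73\right) = \left(13 - 157\right) 179 = \left(-144\right) 179 = -25776$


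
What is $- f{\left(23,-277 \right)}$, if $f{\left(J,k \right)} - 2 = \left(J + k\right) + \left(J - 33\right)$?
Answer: $262$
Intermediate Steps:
$f{\left(J,k \right)} = -31 + k + 2 J$ ($f{\left(J,k \right)} = 2 + \left(\left(J + k\right) + \left(J - 33\right)\right) = 2 + \left(\left(J + k\right) + \left(-33 + J\right)\right) = 2 + \left(-33 + k + 2 J\right) = -31 + k + 2 J$)
$- f{\left(23,-277 \right)} = - (-31 - 277 + 2 \cdot 23) = - (-31 - 277 + 46) = \left(-1\right) \left(-262\right) = 262$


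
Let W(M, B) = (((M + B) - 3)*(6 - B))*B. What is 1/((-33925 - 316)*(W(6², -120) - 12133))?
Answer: -1/44626534987 ≈ -2.2408e-11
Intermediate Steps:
W(M, B) = B*(6 - B)*(-3 + B + M) (W(M, B) = (((B + M) - 3)*(6 - B))*B = ((-3 + B + M)*(6 - B))*B = ((6 - B)*(-3 + B + M))*B = B*(6 - B)*(-3 + B + M))
1/((-33925 - 316)*(W(6², -120) - 12133)) = 1/((-33925 - 316)*(-120*(-18 - 1*(-120)² + 6*6² + 9*(-120) - 1*(-120)*6²) - 12133)) = 1/(-34241*(-120*(-18 - 1*14400 + 6*36 - 1080 - 1*(-120)*36) - 12133)) = 1/(-34241*(-120*(-18 - 14400 + 216 - 1080 + 4320) - 12133)) = 1/(-34241*(-120*(-10962) - 12133)) = 1/(-34241*(1315440 - 12133)) = 1/(-34241*1303307) = 1/(-44626534987) = -1/44626534987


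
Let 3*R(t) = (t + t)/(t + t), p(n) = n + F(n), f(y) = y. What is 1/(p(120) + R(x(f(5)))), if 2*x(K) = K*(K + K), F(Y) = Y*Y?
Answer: 3/43561 ≈ 6.8869e-5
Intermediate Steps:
F(Y) = Y²
x(K) = K² (x(K) = (K*(K + K))/2 = (K*(2*K))/2 = (2*K²)/2 = K²)
p(n) = n + n²
R(t) = ⅓ (R(t) = ((t + t)/(t + t))/3 = ((2*t)/((2*t)))/3 = ((2*t)*(1/(2*t)))/3 = (⅓)*1 = ⅓)
1/(p(120) + R(x(f(5)))) = 1/(120*(1 + 120) + ⅓) = 1/(120*121 + ⅓) = 1/(14520 + ⅓) = 1/(43561/3) = 3/43561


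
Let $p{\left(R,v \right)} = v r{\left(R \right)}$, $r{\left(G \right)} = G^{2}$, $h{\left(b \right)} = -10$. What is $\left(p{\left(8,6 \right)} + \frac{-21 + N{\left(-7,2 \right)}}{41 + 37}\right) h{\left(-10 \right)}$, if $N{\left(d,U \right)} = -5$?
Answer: $- \frac{11510}{3} \approx -3836.7$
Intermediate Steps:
$p{\left(R,v \right)} = v R^{2}$
$\left(p{\left(8,6 \right)} + \frac{-21 + N{\left(-7,2 \right)}}{41 + 37}\right) h{\left(-10 \right)} = \left(6 \cdot 8^{2} + \frac{-21 - 5}{41 + 37}\right) \left(-10\right) = \left(6 \cdot 64 - \frac{26}{78}\right) \left(-10\right) = \left(384 - \frac{1}{3}\right) \left(-10\right) = \frac{1151}{3} \left(-10\right) = - \frac{11510}{3}$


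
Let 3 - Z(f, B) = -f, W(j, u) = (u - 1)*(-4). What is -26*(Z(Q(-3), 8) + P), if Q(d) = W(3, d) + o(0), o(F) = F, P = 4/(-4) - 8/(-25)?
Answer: -11908/25 ≈ -476.32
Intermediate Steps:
P = -17/25 (P = 4*(-¼) - 8*(-1/25) = -1 + 8/25 = -17/25 ≈ -0.68000)
W(j, u) = 4 - 4*u (W(j, u) = (-1 + u)*(-4) = 4 - 4*u)
Q(d) = 4 - 4*d (Q(d) = (4 - 4*d) + 0 = 4 - 4*d)
Z(f, B) = 3 + f (Z(f, B) = 3 - (-1)*f = 3 + f)
-26*(Z(Q(-3), 8) + P) = -26*((3 + (4 - 4*(-3))) - 17/25) = -26*((3 + (4 + 12)) - 17/25) = -26*((3 + 16) - 17/25) = -26*(19 - 17/25) = -26*458/25 = -11908/25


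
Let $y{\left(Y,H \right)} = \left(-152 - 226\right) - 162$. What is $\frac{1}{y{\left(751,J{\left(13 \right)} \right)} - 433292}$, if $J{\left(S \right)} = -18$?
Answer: $- \frac{1}{433832} \approx -2.305 \cdot 10^{-6}$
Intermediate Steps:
$y{\left(Y,H \right)} = -540$ ($y{\left(Y,H \right)} = -378 - 162 = -540$)
$\frac{1}{y{\left(751,J{\left(13 \right)} \right)} - 433292} = \frac{1}{-540 - 433292} = \frac{1}{-433832} = - \frac{1}{433832}$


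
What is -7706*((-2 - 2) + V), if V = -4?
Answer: 61648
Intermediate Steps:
-7706*((-2 - 2) + V) = -7706*((-2 - 2) - 4) = -7706*(-4 - 4) = -7706*(-8) = 61648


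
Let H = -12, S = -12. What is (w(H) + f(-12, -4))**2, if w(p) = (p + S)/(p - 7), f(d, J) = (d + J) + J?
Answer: 126736/361 ≈ 351.07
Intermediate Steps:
f(d, J) = d + 2*J (f(d, J) = (J + d) + J = d + 2*J)
w(p) = (-12 + p)/(-7 + p) (w(p) = (p - 12)/(p - 7) = (-12 + p)/(-7 + p))
(w(H) + f(-12, -4))**2 = ((-12 - 12)/(-7 - 12) + (-12 + 2*(-4)))**2 = (-24/(-19) + (-12 - 8))**2 = (-1/19*(-24) - 20)**2 = (24/19 - 20)**2 = (-356/19)**2 = 126736/361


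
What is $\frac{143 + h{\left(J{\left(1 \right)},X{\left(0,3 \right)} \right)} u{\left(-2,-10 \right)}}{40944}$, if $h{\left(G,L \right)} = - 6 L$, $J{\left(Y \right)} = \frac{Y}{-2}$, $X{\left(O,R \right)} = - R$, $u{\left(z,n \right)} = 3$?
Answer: $\frac{197}{40944} \approx 0.0048115$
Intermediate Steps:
$J{\left(Y \right)} = - \frac{Y}{2}$ ($J{\left(Y \right)} = Y \left(- \frac{1}{2}\right) = - \frac{Y}{2}$)
$\frac{143 + h{\left(J{\left(1 \right)},X{\left(0,3 \right)} \right)} u{\left(-2,-10 \right)}}{40944} = \frac{143 + - 6 \left(\left(-1\right) 3\right) 3}{40944} = \left(143 + \left(-6\right) \left(-3\right) 3\right) \frac{1}{40944} = \left(143 + 18 \cdot 3\right) \frac{1}{40944} = \left(143 + 54\right) \frac{1}{40944} = 197 \cdot \frac{1}{40944} = \frac{197}{40944}$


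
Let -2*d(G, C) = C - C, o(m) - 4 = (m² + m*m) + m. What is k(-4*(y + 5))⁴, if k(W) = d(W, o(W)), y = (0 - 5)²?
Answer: 0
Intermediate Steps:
o(m) = 4 + m + 2*m² (o(m) = 4 + ((m² + m*m) + m) = 4 + ((m² + m²) + m) = 4 + (2*m² + m) = 4 + (m + 2*m²) = 4 + m + 2*m²)
d(G, C) = 0 (d(G, C) = -(C - C)/2 = -½*0 = 0)
y = 25 (y = (-5)² = 25)
k(W) = 0
k(-4*(y + 5))⁴ = 0⁴ = 0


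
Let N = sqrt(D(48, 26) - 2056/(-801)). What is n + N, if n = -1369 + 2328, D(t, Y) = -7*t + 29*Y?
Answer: 959 + sqrt(29981786)/267 ≈ 979.51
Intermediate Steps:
N = sqrt(29981786)/267 (N = sqrt((-7*48 + 29*26) - 2056/(-801)) = sqrt((-336 + 754) - 2056*(-1/801)) = sqrt(418 + 2056/801) = sqrt(336874/801) = sqrt(29981786)/267 ≈ 20.508)
n = 959
n + N = 959 + sqrt(29981786)/267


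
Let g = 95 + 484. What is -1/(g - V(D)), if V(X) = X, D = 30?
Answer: -1/549 ≈ -0.0018215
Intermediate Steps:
g = 579
-1/(g - V(D)) = -1/(579 - 1*30) = -1/(579 - 30) = -1/549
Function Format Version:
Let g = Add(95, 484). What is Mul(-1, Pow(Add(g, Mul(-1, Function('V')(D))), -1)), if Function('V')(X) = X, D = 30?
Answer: Rational(-1, 549) ≈ -0.0018215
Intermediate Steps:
g = 579
Mul(-1, Pow(Add(g, Mul(-1, Function('V')(D))), -1)) = Mul(-1, Pow(Add(579, Mul(-1, 30)), -1)) = Mul(-1, Pow(Add(579, -30), -1)) = Mul(-1, Pow(549, -1)) = Mul(-1, Rational(1, 549)) = Rational(-1, 549)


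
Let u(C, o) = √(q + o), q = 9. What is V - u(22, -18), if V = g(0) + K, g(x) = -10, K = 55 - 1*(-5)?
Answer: 50 - 3*I ≈ 50.0 - 3.0*I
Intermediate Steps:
K = 60 (K = 55 + 5 = 60)
u(C, o) = √(9 + o)
V = 50 (V = -10 + 60 = 50)
V - u(22, -18) = 50 - √(9 - 18) = 50 - √(-9) = 50 - 3*I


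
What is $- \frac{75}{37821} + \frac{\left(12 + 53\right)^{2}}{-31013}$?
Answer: $- \frac{54039900}{390980891} \approx -0.13822$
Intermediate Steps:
$- \frac{75}{37821} + \frac{\left(12 + 53\right)^{2}}{-31013} = \left(-75\right) \frac{1}{37821} + 65^{2} \left(- \frac{1}{31013}\right) = - \frac{25}{12607} + 4225 \left(- \frac{1}{31013}\right) = - \frac{25}{12607} - \frac{4225}{31013} = - \frac{54039900}{390980891}$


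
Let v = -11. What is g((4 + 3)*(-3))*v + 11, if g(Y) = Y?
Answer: 242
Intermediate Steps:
g((4 + 3)*(-3))*v + 11 = ((4 + 3)*(-3))*(-11) + 11 = (7*(-3))*(-11) + 11 = -21*(-11) + 11 = 231 + 11 = 242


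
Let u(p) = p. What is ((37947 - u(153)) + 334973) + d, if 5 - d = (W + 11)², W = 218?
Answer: 320331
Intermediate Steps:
d = -52436 (d = 5 - (218 + 11)² = 5 - 1*229² = 5 - 1*52441 = 5 - 52441 = -52436)
((37947 - u(153)) + 334973) + d = ((37947 - 1*153) + 334973) - 52436 = ((37947 - 153) + 334973) - 52436 = (37794 + 334973) - 52436 = 372767 - 52436 = 320331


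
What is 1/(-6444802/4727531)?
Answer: -4727531/6444802 ≈ -0.73354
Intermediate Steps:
1/(-6444802/4727531) = -4727531/6444802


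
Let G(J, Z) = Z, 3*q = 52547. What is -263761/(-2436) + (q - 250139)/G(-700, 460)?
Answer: -22267019/56028 ≈ -397.43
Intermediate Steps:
q = 52547/3 (q = (1/3)*52547 = 52547/3 ≈ 17516.)
-263761/(-2436) + (q - 250139)/G(-700, 460) = -263761/(-2436) + (52547/3 - 250139)/460 = -263761*(-1/2436) - 697870/3*1/460 = 263761/2436 - 69787/138 = -22267019/56028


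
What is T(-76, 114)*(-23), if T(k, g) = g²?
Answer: -298908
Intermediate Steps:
T(-76, 114)*(-23) = 114²*(-23) = 12996*(-23) = -298908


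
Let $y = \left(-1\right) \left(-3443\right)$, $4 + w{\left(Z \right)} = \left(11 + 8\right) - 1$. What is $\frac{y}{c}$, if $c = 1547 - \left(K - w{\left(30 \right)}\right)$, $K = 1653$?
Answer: $- \frac{3443}{92} \approx -37.424$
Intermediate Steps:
$w{\left(Z \right)} = 14$ ($w{\left(Z \right)} = -4 + \left(\left(11 + 8\right) - 1\right) = -4 + \left(19 - 1\right) = -4 + 18 = 14$)
$y = 3443$
$c = -92$ ($c = 1547 + \left(14 - 1653\right) = 1547 - 1639 = -92$)
$\frac{y}{c} = \frac{3443}{-92} = 3443 \left(- \frac{1}{92}\right) = - \frac{3443}{92}$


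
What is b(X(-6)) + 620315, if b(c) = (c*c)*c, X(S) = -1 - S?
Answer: 620440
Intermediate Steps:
b(c) = c**3 (b(c) = c**2*c = c**3)
b(X(-6)) + 620315 = (-1 - 1*(-6))**3 + 620315 = (-1 + 6)**3 + 620315 = 5**3 + 620315 = 125 + 620315 = 620440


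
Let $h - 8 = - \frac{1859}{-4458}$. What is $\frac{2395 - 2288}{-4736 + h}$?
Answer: $- \frac{477006}{21075565} \approx -0.022633$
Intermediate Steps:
$h = \frac{37523}{4458}$ ($h = 8 - \frac{1859}{-4458} = 8 - - \frac{1859}{4458} = 8 + \frac{1859}{4458} = \frac{37523}{4458} \approx 8.417$)
$\frac{2395 - 2288}{-4736 + h} = \frac{2395 - 2288}{-4736 + \frac{37523}{4458}} = \frac{107}{- \frac{21075565}{4458}} = 107 \left(- \frac{4458}{21075565}\right) = - \frac{477006}{21075565}$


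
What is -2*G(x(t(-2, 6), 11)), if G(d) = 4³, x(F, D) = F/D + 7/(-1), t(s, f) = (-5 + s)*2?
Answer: -128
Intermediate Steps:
t(s, f) = -10 + 2*s
x(F, D) = -7 + F/D (x(F, D) = F/D + 7*(-1) = F/D - 7 = -7 + F/D)
G(d) = 64
-2*G(x(t(-2, 6), 11)) = -2*64 = -128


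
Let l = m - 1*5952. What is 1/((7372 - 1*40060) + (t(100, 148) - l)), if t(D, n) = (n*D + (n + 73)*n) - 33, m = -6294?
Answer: 1/27033 ≈ 3.6992e-5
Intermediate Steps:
l = -12246 (l = -6294 - 1*5952 = -6294 - 5952 = -12246)
t(D, n) = -33 + D*n + n*(73 + n) (t(D, n) = (D*n + (73 + n)*n) - 33 = (D*n + n*(73 + n)) - 33 = -33 + D*n + n*(73 + n))
1/((7372 - 1*40060) + (t(100, 148) - l)) = 1/((7372 - 1*40060) + ((-33 + 148² + 73*148 + 100*148) - 1*(-12246))) = 1/((7372 - 40060) + ((-33 + 21904 + 10804 + 14800) + 12246)) = 1/(-32688 + (47475 + 12246)) = 1/(-32688 + 59721) = 1/27033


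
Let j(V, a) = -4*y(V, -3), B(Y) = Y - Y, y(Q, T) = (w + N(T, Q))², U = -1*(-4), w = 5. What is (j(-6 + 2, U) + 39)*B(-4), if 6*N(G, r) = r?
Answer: 0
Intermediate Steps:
N(G, r) = r/6
U = 4
y(Q, T) = (5 + Q/6)²
B(Y) = 0
j(V, a) = -(30 + V)²/9
(j(-6 + 2, U) + 39)*B(-4) = (-(30 + (-6 + 2))²/9 + 39)*0 = (-(30 - 4)²/9 + 39)*0 = (-⅑*26² + 39)*0 = (-⅑*676 + 39)*0 = (-676/9 + 39)*0 = -325/9*0 = 0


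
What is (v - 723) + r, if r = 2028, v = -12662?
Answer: -11357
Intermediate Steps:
(v - 723) + r = (-12662 - 723) + 2028 = -13385 + 2028 = -11357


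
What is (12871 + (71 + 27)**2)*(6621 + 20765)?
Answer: 615500350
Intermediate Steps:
(12871 + (71 + 27)**2)*(6621 + 20765) = (12871 + 98**2)*27386 = (12871 + 9604)*27386 = 22475*27386 = 615500350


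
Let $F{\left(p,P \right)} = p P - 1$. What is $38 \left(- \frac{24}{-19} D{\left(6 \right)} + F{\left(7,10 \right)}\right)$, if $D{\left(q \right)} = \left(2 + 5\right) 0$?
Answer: $2622$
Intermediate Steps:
$F{\left(p,P \right)} = -1 + P p$ ($F{\left(p,P \right)} = P p - 1 = -1 + P p$)
$D{\left(q \right)} = 0$ ($D{\left(q \right)} = 7 \cdot 0 = 0$)
$38 \left(- \frac{24}{-19} D{\left(6 \right)} + F{\left(7,10 \right)}\right) = 38 \left(- \frac{24}{-19} \cdot 0 + \left(-1 + 10 \cdot 7\right)\right) = 38 \left(\left(-24\right) \left(- \frac{1}{19}\right) 0 + \left(-1 + 70\right)\right) = 38 \left(\frac{24}{19} \cdot 0 + 69\right) = 38 \left(0 + 69\right) = 38 \cdot 69 = 2622$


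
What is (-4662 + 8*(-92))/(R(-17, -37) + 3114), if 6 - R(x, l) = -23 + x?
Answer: -2699/1580 ≈ -1.7082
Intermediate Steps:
R(x, l) = 29 - x (R(x, l) = 6 - (-23 + x) = 6 + (23 - x) = 29 - x)
(-4662 + 8*(-92))/(R(-17, -37) + 3114) = (-4662 + 8*(-92))/((29 - 1*(-17)) + 3114) = (-4662 - 736)/((29 + 17) + 3114) = -5398/(46 + 3114) = -5398/3160 = -5398*1/3160 = -2699/1580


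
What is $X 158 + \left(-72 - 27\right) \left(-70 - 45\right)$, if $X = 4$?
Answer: $12017$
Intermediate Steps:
$X 158 + \left(-72 - 27\right) \left(-70 - 45\right) = 4 \cdot 158 + \left(-72 - 27\right) \left(-70 - 45\right) = 632 - -11385 = 632 + 11385 = 12017$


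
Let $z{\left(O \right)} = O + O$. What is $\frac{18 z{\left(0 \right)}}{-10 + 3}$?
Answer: $0$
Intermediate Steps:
$z{\left(O \right)} = 2 O$
$\frac{18 z{\left(0 \right)}}{-10 + 3} = \frac{18 \cdot 2 \cdot 0}{-10 + 3} = \frac{18 \cdot 0}{-7} = 0 \left(- \frac{1}{7}\right) = 0$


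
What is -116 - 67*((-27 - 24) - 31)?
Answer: 5378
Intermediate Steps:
-116 - 67*((-27 - 24) - 31) = -116 - 67*(-51 - 31) = -116 - 67*(-82) = -116 + 5494 = 5378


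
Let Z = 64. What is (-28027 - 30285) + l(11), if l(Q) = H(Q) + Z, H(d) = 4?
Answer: -58244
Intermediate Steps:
l(Q) = 68 (l(Q) = 4 + 64 = 68)
(-28027 - 30285) + l(11) = (-28027 - 30285) + 68 = -58312 + 68 = -58244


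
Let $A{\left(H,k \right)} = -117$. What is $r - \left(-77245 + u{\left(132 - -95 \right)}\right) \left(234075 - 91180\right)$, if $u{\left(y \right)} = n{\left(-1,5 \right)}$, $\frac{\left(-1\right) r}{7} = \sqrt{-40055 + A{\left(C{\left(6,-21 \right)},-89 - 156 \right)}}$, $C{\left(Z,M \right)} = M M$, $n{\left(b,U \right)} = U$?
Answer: $11037209800 - 154 i \sqrt{83} \approx 1.1037 \cdot 10^{10} - 1403.0 i$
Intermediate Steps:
$C{\left(Z,M \right)} = M^{2}$
$r = - 154 i \sqrt{83}$ ($r = - 7 \sqrt{-40055 - 117} = - 7 \sqrt{-40172} = - 7 \cdot 22 i \sqrt{83} = - 154 i \sqrt{83} \approx - 1403.0 i$)
$u{\left(y \right)} = 5$
$r - \left(-77245 + u{\left(132 - -95 \right)}\right) \left(234075 - 91180\right) = - 154 i \sqrt{83} - \left(-77245 + 5\right) \left(234075 - 91180\right) = - 154 i \sqrt{83} - \left(-77240\right) 142895 = - 154 i \sqrt{83} - -11037209800 = - 154 i \sqrt{83} + 11037209800 = 11037209800 - 154 i \sqrt{83}$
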